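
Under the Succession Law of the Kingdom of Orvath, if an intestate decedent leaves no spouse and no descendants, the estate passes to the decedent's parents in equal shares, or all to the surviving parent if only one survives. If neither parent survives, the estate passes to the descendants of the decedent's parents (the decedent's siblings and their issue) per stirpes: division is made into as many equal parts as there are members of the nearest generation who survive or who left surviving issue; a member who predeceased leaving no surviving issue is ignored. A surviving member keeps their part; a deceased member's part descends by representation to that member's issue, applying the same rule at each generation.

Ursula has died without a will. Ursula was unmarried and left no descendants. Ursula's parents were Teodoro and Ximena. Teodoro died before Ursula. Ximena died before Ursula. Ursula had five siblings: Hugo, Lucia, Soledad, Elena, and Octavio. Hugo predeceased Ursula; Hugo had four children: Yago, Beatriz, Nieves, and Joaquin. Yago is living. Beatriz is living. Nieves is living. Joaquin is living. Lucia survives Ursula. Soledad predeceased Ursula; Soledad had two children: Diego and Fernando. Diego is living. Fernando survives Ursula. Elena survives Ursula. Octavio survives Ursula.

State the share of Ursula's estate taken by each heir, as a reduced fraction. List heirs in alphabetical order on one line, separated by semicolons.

Beatriz 1/20; Diego 1/10; Elena 1/5; Fernando 1/10; Joaquin 1/20; Lucia 1/5; Nieves 1/20; Octavio 1/5; Yago 1/20

Neither parent survives and there are no descendants, so the estate passes to Ursula's siblings and their issue per stirpes.
The estate is divided into 5 equal shares of 1/5 among Hugo, Lucia, Soledad, Elena, Octavio.
Hugo predeceased; the 1/5 allotted to Hugo's branch passes to Hugo's issue by representation.
The 1/5 is divided into 4 equal shares of 1/20 among Yago, Beatriz, Nieves, Joaquin.
Yago is living and takes 1/20.
Beatriz is living and takes 1/20.
Nieves is living and takes 1/20.
Joaquin is living and takes 1/20.
Lucia is living and takes 1/5.
Soledad predeceased; the 1/5 allotted to Soledad's branch passes to Soledad's issue by representation.
The 1/5 is divided into 2 equal shares of 1/10 among Diego, Fernando.
Diego is living and takes 1/10.
Fernando is living and takes 1/10.
Elena is living and takes 1/5.
Octavio is living and takes 1/5.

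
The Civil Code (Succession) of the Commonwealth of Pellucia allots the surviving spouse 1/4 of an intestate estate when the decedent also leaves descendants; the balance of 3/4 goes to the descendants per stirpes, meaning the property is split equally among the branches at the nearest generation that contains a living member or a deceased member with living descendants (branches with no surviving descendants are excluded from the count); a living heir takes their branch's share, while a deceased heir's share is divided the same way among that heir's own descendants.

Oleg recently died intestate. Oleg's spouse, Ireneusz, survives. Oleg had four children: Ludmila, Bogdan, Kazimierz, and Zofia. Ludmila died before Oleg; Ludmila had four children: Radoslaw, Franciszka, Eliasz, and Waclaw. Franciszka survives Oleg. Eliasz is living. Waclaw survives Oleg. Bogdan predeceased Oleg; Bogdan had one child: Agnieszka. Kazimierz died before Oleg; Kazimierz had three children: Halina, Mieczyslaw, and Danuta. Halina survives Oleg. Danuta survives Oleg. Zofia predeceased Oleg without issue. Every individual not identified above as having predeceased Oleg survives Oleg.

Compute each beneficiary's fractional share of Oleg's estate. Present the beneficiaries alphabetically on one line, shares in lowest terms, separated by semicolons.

Ireneusz, as surviving spouse, takes 1/4.
The remaining 3/4 passes to Oleg's descendants per stirpes.
Zofia left no surviving issue, so that branch lapses and is disregarded.
The 3/4 is divided into 3 equal shares of 1/4 among Ludmila, Bogdan, Kazimierz.
Ludmila predeceased; the 1/4 allotted to Ludmila's branch passes to Ludmila's issue by representation.
The 1/4 is divided into 4 equal shares of 1/16 among Radoslaw, Franciszka, Eliasz, Waclaw.
Radoslaw is living and takes 1/16.
Franciszka is living and takes 1/16.
Eliasz is living and takes 1/16.
Waclaw is living and takes 1/16.
Bogdan predeceased; the 1/4 allotted to Bogdan's branch passes to Bogdan's issue by representation.
Agnieszka is the sole taker at this level and receives the full 1/4.
Kazimierz predeceased; the 1/4 allotted to Kazimierz's branch passes to Kazimierz's issue by representation.
The 1/4 is divided into 3 equal shares of 1/12 among Halina, Mieczyslaw, Danuta.
Halina is living and takes 1/12.
Mieczyslaw is living and takes 1/12.
Danuta is living and takes 1/12.

Agnieszka 1/4; Danuta 1/12; Eliasz 1/16; Franciszka 1/16; Halina 1/12; Ireneusz 1/4; Mieczyslaw 1/12; Radoslaw 1/16; Waclaw 1/16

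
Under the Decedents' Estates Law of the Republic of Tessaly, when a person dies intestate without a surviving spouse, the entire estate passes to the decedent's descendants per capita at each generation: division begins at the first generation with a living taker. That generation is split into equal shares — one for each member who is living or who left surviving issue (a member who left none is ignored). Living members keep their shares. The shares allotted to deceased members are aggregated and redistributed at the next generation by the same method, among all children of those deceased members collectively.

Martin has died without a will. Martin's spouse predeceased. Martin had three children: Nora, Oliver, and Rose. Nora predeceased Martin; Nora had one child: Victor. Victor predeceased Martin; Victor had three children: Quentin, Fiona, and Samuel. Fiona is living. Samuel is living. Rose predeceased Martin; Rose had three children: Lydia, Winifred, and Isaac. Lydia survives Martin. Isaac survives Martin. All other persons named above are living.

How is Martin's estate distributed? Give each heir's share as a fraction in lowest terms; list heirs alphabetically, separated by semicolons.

Fiona 1/18; Isaac 1/6; Lydia 1/6; Oliver 1/3; Quentin 1/18; Samuel 1/18; Winifred 1/6

There is no surviving spouse, so the entire estate passes to Martin's descendants per capita at each generation.
At generation 1 (Nora, Oliver, Rose) there are 3 shares of (1)/3 = 1/3 each.
Living: Oliver — each takes 1/3.
Deceased: Nora and Rose. Their combined 2/3 is pooled and carried to generation 2.
At generation 2 (Victor, Lydia, Winifred, Isaac) there are 4 shares of (2/3)/4 = 1/6 each.
Living: Lydia, Winifred, and Isaac — each takes 1/6.
Deceased: Victor. That 1/6 share is carried to generation 3.
At generation 3 (Quentin, Fiona, Samuel) there are 3 shares of (1/6)/3 = 1/18 each.
Living: Quentin, Fiona, and Samuel — each takes 1/18.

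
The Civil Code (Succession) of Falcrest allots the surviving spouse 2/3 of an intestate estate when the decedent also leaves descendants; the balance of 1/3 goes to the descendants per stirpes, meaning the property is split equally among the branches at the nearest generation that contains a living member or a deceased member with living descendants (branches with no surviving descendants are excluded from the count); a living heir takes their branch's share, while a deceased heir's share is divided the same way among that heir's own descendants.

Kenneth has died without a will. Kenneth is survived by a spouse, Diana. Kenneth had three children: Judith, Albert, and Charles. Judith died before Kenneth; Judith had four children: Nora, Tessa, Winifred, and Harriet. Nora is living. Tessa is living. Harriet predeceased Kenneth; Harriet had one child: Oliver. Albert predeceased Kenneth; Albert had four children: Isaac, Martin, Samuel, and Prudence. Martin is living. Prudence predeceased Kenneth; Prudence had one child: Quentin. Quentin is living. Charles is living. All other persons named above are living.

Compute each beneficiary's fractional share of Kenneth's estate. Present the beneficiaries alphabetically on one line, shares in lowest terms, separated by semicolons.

Diana, as surviving spouse, takes 2/3.
The remaining 1/3 passes to Kenneth's descendants per stirpes.
The 1/3 is divided into 3 equal shares of 1/9 among Judith, Albert, Charles.
Judith predeceased; the 1/9 allotted to Judith's branch passes to Judith's issue by representation.
The 1/9 is divided into 4 equal shares of 1/36 among Nora, Tessa, Winifred, Harriet.
Nora is living and takes 1/36.
Tessa is living and takes 1/36.
Winifred is living and takes 1/36.
Harriet predeceased; the 1/36 allotted to Harriet's branch passes to Harriet's issue by representation.
Oliver is the sole taker at this level and receives the full 1/36.
Albert predeceased; the 1/9 allotted to Albert's branch passes to Albert's issue by representation.
The 1/9 is divided into 4 equal shares of 1/36 among Isaac, Martin, Samuel, Prudence.
Isaac is living and takes 1/36.
Martin is living and takes 1/36.
Samuel is living and takes 1/36.
Prudence predeceased; the 1/36 allotted to Prudence's branch passes to Prudence's issue by representation.
Quentin is the sole taker at this level and receives the full 1/36.
Charles is living and takes 1/9.

Charles 1/9; Diana 2/3; Isaac 1/36; Martin 1/36; Nora 1/36; Oliver 1/36; Quentin 1/36; Samuel 1/36; Tessa 1/36; Winifred 1/36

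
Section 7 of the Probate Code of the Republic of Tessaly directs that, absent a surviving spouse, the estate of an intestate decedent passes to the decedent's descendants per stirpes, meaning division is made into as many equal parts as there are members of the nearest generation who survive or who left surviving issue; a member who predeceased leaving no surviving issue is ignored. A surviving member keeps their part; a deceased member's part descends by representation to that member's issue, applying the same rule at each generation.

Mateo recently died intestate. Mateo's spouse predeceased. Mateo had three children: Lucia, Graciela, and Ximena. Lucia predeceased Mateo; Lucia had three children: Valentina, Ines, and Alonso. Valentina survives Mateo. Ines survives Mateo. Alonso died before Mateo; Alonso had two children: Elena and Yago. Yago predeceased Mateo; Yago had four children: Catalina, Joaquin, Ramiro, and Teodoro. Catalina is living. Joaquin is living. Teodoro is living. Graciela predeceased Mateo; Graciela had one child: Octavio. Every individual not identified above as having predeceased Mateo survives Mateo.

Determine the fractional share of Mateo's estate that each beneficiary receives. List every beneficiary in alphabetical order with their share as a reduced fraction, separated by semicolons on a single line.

There is no surviving spouse, so the entire estate passes to Mateo's descendants per stirpes.
The estate is divided into 3 equal shares of 1/3 among Lucia, Graciela, Ximena.
Lucia predeceased; the 1/3 allotted to Lucia's branch passes to Lucia's issue by representation.
The 1/3 is divided into 3 equal shares of 1/9 among Valentina, Ines, Alonso.
Valentina is living and takes 1/9.
Ines is living and takes 1/9.
Alonso predeceased; the 1/9 allotted to Alonso's branch passes to Alonso's issue by representation.
The 1/9 is divided into 2 equal shares of 1/18 among Elena, Yago.
Elena is living and takes 1/18.
Yago predeceased; the 1/18 allotted to Yago's branch passes to Yago's issue by representation.
The 1/18 is divided into 4 equal shares of 1/72 among Catalina, Joaquin, Ramiro, Teodoro.
Catalina is living and takes 1/72.
Joaquin is living and takes 1/72.
Ramiro is living and takes 1/72.
Teodoro is living and takes 1/72.
Graciela predeceased; the 1/3 allotted to Graciela's branch passes to Graciela's issue by representation.
Octavio is the sole taker at this level and receives the full 1/3.
Ximena is living and takes 1/3.

Catalina 1/72; Elena 1/18; Ines 1/9; Joaquin 1/72; Octavio 1/3; Ramiro 1/72; Teodoro 1/72; Valentina 1/9; Ximena 1/3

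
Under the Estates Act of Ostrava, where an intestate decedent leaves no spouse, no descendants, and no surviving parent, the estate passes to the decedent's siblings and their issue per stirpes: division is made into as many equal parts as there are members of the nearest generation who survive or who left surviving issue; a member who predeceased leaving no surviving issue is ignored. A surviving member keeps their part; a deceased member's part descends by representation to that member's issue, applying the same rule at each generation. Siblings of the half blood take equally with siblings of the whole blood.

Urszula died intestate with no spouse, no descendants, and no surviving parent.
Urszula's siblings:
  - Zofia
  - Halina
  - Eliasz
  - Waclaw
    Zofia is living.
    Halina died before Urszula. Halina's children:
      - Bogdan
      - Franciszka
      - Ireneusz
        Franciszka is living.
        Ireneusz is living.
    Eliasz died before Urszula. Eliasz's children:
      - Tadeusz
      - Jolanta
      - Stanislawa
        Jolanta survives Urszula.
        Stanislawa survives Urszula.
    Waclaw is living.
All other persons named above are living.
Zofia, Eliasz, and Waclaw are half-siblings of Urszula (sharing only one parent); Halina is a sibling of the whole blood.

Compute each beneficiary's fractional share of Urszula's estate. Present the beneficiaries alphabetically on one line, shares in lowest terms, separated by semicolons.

No spouse, descendants, or parent survives, so the estate passes to Urszula's siblings per stirpes.
Half-blood and whole-blood siblings take equally under the stated rule.
The estate is divided into 4 equal shares of 1/4 among Zofia, Halina, Eliasz, Waclaw.
Zofia is living and takes 1/4.
Halina predeceased; the 1/4 allotted to Halina's branch passes to Halina's issue by representation.
The 1/4 is divided into 3 equal shares of 1/12 among Bogdan, Franciszka, Ireneusz.
Bogdan is living and takes 1/12.
Franciszka is living and takes 1/12.
Ireneusz is living and takes 1/12.
Eliasz predeceased; the 1/4 allotted to Eliasz's branch passes to Eliasz's issue by representation.
The 1/4 is divided into 3 equal shares of 1/12 among Tadeusz, Jolanta, Stanislawa.
Tadeusz is living and takes 1/12.
Jolanta is living and takes 1/12.
Stanislawa is living and takes 1/12.
Waclaw is living and takes 1/4.

Bogdan 1/12; Franciszka 1/12; Ireneusz 1/12; Jolanta 1/12; Stanislawa 1/12; Tadeusz 1/12; Waclaw 1/4; Zofia 1/4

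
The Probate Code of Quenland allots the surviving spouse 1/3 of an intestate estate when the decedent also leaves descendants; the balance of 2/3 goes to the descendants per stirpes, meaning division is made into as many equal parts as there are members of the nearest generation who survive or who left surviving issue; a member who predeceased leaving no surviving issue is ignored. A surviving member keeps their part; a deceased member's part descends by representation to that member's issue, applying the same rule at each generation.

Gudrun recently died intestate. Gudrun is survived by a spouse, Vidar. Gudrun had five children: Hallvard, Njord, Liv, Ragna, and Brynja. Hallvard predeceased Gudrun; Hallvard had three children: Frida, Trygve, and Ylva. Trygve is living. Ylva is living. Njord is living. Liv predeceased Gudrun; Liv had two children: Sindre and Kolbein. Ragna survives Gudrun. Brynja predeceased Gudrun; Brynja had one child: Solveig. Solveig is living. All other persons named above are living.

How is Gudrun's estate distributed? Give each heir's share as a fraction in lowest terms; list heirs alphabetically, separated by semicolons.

Vidar, as surviving spouse, takes 1/3.
The remaining 2/3 passes to Gudrun's descendants per stirpes.
The 2/3 is divided into 5 equal shares of 2/15 among Hallvard, Njord, Liv, Ragna, Brynja.
Hallvard predeceased; the 2/15 allotted to Hallvard's branch passes to Hallvard's issue by representation.
The 2/15 is divided into 3 equal shares of 2/45 among Frida, Trygve, Ylva.
Frida is living and takes 2/45.
Trygve is living and takes 2/45.
Ylva is living and takes 2/45.
Njord is living and takes 2/15.
Liv predeceased; the 2/15 allotted to Liv's branch passes to Liv's issue by representation.
The 2/15 is divided into 2 equal shares of 1/15 among Sindre, Kolbein.
Sindre is living and takes 1/15.
Kolbein is living and takes 1/15.
Ragna is living and takes 2/15.
Brynja predeceased; the 2/15 allotted to Brynja's branch passes to Brynja's issue by representation.
Solveig is the sole taker at this level and receives the full 2/15.

Frida 2/45; Kolbein 1/15; Njord 2/15; Ragna 2/15; Sindre 1/15; Solveig 2/15; Trygve 2/45; Vidar 1/3; Ylva 2/45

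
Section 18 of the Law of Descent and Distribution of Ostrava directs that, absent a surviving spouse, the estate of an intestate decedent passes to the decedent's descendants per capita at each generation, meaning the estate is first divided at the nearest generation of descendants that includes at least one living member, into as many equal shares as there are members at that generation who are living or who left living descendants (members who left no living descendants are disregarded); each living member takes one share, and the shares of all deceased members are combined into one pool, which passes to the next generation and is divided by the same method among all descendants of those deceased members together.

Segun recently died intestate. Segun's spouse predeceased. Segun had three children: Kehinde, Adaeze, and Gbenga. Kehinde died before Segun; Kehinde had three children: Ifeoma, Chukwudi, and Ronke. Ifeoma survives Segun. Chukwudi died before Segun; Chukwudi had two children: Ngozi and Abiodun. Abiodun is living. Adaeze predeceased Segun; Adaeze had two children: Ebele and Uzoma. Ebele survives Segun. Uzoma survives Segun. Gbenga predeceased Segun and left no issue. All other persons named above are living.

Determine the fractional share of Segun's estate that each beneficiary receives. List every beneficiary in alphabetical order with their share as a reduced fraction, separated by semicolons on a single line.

Abiodun 1/10; Ebele 1/5; Ifeoma 1/5; Ngozi 1/10; Ronke 1/5; Uzoma 1/5

There is no surviving spouse, so the entire estate passes to Segun's descendants per capita at each generation.
No one at generation 1 (Kehinde, Adaeze) is living; moving to the next generation.
At generation 2 (Ifeoma, Chukwudi, Ronke, Ebele, Uzoma) there are 5 shares of (1)/5 = 1/5 each.
Living: Ifeoma, Ronke, Ebele, and Uzoma — each takes 1/5.
Deceased: Chukwudi. That 1/5 share is carried to generation 3.
At generation 3 (Ngozi, Abiodun) there are 2 shares of (1/5)/2 = 1/10 each.
Living: Ngozi and Abiodun — each takes 1/10.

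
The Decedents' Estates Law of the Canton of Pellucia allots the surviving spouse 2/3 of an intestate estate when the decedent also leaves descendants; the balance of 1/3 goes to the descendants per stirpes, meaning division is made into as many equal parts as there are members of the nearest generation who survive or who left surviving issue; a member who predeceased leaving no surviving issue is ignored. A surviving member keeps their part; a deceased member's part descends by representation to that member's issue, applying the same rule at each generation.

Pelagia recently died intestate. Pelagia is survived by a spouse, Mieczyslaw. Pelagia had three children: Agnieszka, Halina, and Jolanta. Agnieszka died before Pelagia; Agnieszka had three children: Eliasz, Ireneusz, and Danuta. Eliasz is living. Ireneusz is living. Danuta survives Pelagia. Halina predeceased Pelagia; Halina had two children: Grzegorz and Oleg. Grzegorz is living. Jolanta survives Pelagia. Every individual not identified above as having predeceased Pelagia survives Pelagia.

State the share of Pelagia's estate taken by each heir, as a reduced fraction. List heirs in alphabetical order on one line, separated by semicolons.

Mieczyslaw, as surviving spouse, takes 2/3.
The remaining 1/3 passes to Pelagia's descendants per stirpes.
The 1/3 is divided into 3 equal shares of 1/9 among Agnieszka, Halina, Jolanta.
Agnieszka predeceased; the 1/9 allotted to Agnieszka's branch passes to Agnieszka's issue by representation.
The 1/9 is divided into 3 equal shares of 1/27 among Eliasz, Ireneusz, Danuta.
Eliasz is living and takes 1/27.
Ireneusz is living and takes 1/27.
Danuta is living and takes 1/27.
Halina predeceased; the 1/9 allotted to Halina's branch passes to Halina's issue by representation.
The 1/9 is divided into 2 equal shares of 1/18 among Grzegorz, Oleg.
Grzegorz is living and takes 1/18.
Oleg is living and takes 1/18.
Jolanta is living and takes 1/9.

Danuta 1/27; Eliasz 1/27; Grzegorz 1/18; Ireneusz 1/27; Jolanta 1/9; Mieczyslaw 2/3; Oleg 1/18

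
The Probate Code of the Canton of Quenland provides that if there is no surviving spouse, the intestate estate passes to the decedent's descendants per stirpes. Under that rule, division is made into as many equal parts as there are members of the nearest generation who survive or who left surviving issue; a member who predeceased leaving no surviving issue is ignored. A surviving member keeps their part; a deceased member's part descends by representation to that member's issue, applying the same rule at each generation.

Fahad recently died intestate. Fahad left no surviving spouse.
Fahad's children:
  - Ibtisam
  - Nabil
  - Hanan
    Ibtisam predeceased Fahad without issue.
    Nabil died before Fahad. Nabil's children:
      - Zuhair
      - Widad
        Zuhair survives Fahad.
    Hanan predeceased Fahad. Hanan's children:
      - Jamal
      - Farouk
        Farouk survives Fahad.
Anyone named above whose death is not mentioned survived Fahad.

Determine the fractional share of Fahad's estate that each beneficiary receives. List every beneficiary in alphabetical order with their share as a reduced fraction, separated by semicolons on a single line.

Farouk 1/4; Jamal 1/4; Widad 1/4; Zuhair 1/4

There is no surviving spouse, so the entire estate passes to Fahad's descendants per stirpes.
Ibtisam left no surviving issue, so that branch lapses and is disregarded.
The estate is divided into 2 equal shares of 1/2 among Nabil, Hanan.
Nabil predeceased; the 1/2 allotted to Nabil's branch passes to Nabil's issue by representation.
The 1/2 is divided into 2 equal shares of 1/4 among Zuhair, Widad.
Zuhair is living and takes 1/4.
Widad is living and takes 1/4.
Hanan predeceased; the 1/2 allotted to Hanan's branch passes to Hanan's issue by representation.
The 1/2 is divided into 2 equal shares of 1/4 among Jamal, Farouk.
Jamal is living and takes 1/4.
Farouk is living and takes 1/4.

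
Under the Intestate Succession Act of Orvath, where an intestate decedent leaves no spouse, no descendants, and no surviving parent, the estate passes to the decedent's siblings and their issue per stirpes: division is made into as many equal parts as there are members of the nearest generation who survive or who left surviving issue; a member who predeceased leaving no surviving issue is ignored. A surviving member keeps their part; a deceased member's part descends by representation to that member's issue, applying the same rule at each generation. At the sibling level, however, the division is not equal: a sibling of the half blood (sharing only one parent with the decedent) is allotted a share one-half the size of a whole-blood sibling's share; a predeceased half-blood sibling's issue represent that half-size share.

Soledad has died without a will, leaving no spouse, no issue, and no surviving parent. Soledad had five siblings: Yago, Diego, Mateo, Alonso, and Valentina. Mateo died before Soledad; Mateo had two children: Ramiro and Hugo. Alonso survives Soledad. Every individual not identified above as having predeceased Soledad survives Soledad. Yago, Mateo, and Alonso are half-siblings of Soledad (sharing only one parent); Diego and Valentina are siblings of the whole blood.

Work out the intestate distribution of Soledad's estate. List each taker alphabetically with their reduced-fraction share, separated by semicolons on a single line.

Alonso 1/7; Diego 2/7; Hugo 1/14; Ramiro 1/14; Valentina 2/7; Yago 1/7

No spouse, descendants, or parent survives, so the estate passes to Soledad's siblings per stirpes.
Half-blood siblings count for one-half the weight of whole-blood siblings at the initial division.
Dividing 1 in proportion to weights (total weight 7/2): Yago (weight 1/2) → 1/7; Diego (weight 1) → 2/7; Mateo (weight 1/2) → 1/7; Alonso (weight 1/2) → 1/7; Valentina (weight 1) → 2/7.
Yago is living and takes 1/7.
Diego is living and takes 2/7.
Mateo predeceased; the 1/7 allotted to Mateo's branch passes to Mateo's issue by representation.
The 1/7 is divided into 2 equal shares of 1/14 among Ramiro, Hugo.
Ramiro is living and takes 1/14.
Hugo is living and takes 1/14.
Alonso is living and takes 1/7.
Valentina is living and takes 2/7.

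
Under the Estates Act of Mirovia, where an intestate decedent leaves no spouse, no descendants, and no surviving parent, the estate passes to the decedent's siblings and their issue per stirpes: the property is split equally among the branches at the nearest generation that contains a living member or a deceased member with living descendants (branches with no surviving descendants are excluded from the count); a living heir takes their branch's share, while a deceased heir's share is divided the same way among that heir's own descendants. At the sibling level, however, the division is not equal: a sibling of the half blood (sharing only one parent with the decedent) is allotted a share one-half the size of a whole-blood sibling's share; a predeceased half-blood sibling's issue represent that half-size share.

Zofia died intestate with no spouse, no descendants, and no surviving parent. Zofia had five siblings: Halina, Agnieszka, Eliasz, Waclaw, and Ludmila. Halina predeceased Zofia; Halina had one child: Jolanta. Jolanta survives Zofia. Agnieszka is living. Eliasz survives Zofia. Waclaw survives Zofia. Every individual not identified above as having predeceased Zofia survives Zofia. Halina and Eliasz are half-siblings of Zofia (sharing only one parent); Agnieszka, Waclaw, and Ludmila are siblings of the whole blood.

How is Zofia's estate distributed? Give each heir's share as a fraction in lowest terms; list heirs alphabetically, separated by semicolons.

No spouse, descendants, or parent survives, so the estate passes to Zofia's siblings per stirpes.
Half-blood siblings count for one-half the weight of whole-blood siblings at the initial division.
Dividing 1 in proportion to weights (total weight 4): Halina (weight 1/2) → 1/8; Agnieszka (weight 1) → 1/4; Eliasz (weight 1/2) → 1/8; Waclaw (weight 1) → 1/4; Ludmila (weight 1) → 1/4.
Halina predeceased; the 1/8 allotted to Halina's branch passes to Halina's issue by representation.
Jolanta is the sole taker at this level and receives the full 1/8.
Agnieszka is living and takes 1/4.
Eliasz is living and takes 1/8.
Waclaw is living and takes 1/4.
Ludmila is living and takes 1/4.

Agnieszka 1/4; Eliasz 1/8; Jolanta 1/8; Ludmila 1/4; Waclaw 1/4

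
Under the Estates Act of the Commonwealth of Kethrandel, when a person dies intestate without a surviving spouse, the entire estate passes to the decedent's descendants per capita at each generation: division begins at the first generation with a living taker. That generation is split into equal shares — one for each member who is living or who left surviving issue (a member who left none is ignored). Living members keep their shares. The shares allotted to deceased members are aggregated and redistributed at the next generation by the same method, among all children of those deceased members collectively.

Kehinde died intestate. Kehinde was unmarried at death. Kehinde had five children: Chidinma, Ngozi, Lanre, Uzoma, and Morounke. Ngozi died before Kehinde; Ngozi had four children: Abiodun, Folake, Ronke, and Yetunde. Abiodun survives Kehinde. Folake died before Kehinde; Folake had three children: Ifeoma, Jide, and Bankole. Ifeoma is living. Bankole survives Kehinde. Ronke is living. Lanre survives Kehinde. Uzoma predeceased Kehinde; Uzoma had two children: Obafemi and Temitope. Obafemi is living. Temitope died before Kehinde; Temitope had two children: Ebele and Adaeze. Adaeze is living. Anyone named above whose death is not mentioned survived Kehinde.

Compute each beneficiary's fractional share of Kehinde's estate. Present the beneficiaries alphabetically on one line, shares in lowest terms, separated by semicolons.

There is no surviving spouse, so the entire estate passes to Kehinde's descendants per capita at each generation.
At generation 1 (Chidinma, Ngozi, Lanre, Uzoma, Morounke) there are 5 shares of (1)/5 = 1/5 each.
Living: Chidinma, Lanre, and Morounke — each takes 1/5.
Deceased: Ngozi and Uzoma. Their combined 2/5 is pooled and carried to generation 2.
At generation 2 (Abiodun, Folake, Ronke, Yetunde, Obafemi, Temitope) there are 6 shares of (2/5)/6 = 1/15 each.
Living: Abiodun, Ronke, Yetunde, and Obafemi — each takes 1/15.
Deceased: Folake and Temitope. Their combined 2/15 is pooled and carried to generation 3.
At generation 3 (Ifeoma, Jide, Bankole, Ebele, Adaeze) there are 5 shares of (2/15)/5 = 2/75 each.
Living: Ifeoma, Jide, Bankole, Ebele, and Adaeze — each takes 2/75.

Abiodun 1/15; Adaeze 2/75; Bankole 2/75; Chidinma 1/5; Ebele 2/75; Ifeoma 2/75; Jide 2/75; Lanre 1/5; Morounke 1/5; Obafemi 1/15; Ronke 1/15; Yetunde 1/15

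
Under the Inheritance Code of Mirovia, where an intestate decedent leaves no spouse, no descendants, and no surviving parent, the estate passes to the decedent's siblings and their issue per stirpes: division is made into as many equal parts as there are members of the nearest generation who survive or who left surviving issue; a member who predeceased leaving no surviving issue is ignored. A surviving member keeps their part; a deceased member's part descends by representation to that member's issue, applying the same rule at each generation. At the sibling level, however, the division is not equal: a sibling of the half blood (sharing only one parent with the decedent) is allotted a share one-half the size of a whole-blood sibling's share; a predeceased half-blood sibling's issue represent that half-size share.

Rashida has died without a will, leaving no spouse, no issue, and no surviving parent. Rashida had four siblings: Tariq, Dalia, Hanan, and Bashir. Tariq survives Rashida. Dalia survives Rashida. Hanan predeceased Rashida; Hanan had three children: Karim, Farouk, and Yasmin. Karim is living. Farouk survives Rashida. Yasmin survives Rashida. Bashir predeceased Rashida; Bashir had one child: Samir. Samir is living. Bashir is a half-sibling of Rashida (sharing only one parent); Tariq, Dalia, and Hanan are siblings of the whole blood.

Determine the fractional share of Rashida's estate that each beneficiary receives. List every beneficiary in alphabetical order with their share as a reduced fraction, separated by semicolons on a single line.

No spouse, descendants, or parent survives, so the estate passes to Rashida's siblings per stirpes.
Half-blood siblings count for one-half the weight of whole-blood siblings at the initial division.
Dividing 1 in proportion to weights (total weight 7/2): Tariq (weight 1) → 2/7; Dalia (weight 1) → 2/7; Hanan (weight 1) → 2/7; Bashir (weight 1/2) → 1/7.
Tariq is living and takes 2/7.
Dalia is living and takes 2/7.
Hanan predeceased; the 2/7 allotted to Hanan's branch passes to Hanan's issue by representation.
The 2/7 is divided into 3 equal shares of 2/21 among Karim, Farouk, Yasmin.
Karim is living and takes 2/21.
Farouk is living and takes 2/21.
Yasmin is living and takes 2/21.
Bashir predeceased; the 1/7 allotted to Bashir's branch passes to Bashir's issue by representation.
Samir is the sole taker at this level and receives the full 1/7.

Dalia 2/7; Farouk 2/21; Karim 2/21; Samir 1/7; Tariq 2/7; Yasmin 2/21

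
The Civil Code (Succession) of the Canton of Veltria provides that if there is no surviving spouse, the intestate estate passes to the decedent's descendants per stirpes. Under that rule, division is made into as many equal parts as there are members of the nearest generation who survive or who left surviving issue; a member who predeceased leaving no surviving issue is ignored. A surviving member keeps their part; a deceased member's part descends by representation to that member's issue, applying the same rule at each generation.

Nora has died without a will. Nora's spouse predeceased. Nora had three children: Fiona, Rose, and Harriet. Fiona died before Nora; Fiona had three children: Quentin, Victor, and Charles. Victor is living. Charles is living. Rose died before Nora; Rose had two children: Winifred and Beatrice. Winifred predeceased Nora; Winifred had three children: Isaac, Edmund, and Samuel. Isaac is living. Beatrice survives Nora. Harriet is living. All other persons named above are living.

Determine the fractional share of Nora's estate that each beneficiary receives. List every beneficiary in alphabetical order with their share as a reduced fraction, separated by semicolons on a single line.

Beatrice 1/6; Charles 1/9; Edmund 1/18; Harriet 1/3; Isaac 1/18; Quentin 1/9; Samuel 1/18; Victor 1/9

There is no surviving spouse, so the entire estate passes to Nora's descendants per stirpes.
The estate is divided into 3 equal shares of 1/3 among Fiona, Rose, Harriet.
Fiona predeceased; the 1/3 allotted to Fiona's branch passes to Fiona's issue by representation.
The 1/3 is divided into 3 equal shares of 1/9 among Quentin, Victor, Charles.
Quentin is living and takes 1/9.
Victor is living and takes 1/9.
Charles is living and takes 1/9.
Rose predeceased; the 1/3 allotted to Rose's branch passes to Rose's issue by representation.
The 1/3 is divided into 2 equal shares of 1/6 among Winifred, Beatrice.
Winifred predeceased; the 1/6 allotted to Winifred's branch passes to Winifred's issue by representation.
The 1/6 is divided into 3 equal shares of 1/18 among Isaac, Edmund, Samuel.
Isaac is living and takes 1/18.
Edmund is living and takes 1/18.
Samuel is living and takes 1/18.
Beatrice is living and takes 1/6.
Harriet is living and takes 1/3.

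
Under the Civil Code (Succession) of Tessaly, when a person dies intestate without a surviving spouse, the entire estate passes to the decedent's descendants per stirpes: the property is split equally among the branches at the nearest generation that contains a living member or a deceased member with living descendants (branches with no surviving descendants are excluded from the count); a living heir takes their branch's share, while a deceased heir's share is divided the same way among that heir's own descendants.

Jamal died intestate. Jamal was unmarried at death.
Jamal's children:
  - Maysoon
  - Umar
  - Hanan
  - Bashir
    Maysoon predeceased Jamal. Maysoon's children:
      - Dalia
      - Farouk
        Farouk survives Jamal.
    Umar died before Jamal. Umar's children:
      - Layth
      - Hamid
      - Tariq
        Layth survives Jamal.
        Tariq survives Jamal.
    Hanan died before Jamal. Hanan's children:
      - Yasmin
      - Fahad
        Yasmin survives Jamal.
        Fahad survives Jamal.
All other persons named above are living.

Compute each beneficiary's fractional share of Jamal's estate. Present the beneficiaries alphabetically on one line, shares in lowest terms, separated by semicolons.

There is no surviving spouse, so the entire estate passes to Jamal's descendants per stirpes.
The estate is divided into 4 equal shares of 1/4 among Maysoon, Umar, Hanan, Bashir.
Maysoon predeceased; the 1/4 allotted to Maysoon's branch passes to Maysoon's issue by representation.
The 1/4 is divided into 2 equal shares of 1/8 among Dalia, Farouk.
Dalia is living and takes 1/8.
Farouk is living and takes 1/8.
Umar predeceased; the 1/4 allotted to Umar's branch passes to Umar's issue by representation.
The 1/4 is divided into 3 equal shares of 1/12 among Layth, Hamid, Tariq.
Layth is living and takes 1/12.
Hamid is living and takes 1/12.
Tariq is living and takes 1/12.
Hanan predeceased; the 1/4 allotted to Hanan's branch passes to Hanan's issue by representation.
The 1/4 is divided into 2 equal shares of 1/8 among Yasmin, Fahad.
Yasmin is living and takes 1/8.
Fahad is living and takes 1/8.
Bashir is living and takes 1/4.

Bashir 1/4; Dalia 1/8; Fahad 1/8; Farouk 1/8; Hamid 1/12; Layth 1/12; Tariq 1/12; Yasmin 1/8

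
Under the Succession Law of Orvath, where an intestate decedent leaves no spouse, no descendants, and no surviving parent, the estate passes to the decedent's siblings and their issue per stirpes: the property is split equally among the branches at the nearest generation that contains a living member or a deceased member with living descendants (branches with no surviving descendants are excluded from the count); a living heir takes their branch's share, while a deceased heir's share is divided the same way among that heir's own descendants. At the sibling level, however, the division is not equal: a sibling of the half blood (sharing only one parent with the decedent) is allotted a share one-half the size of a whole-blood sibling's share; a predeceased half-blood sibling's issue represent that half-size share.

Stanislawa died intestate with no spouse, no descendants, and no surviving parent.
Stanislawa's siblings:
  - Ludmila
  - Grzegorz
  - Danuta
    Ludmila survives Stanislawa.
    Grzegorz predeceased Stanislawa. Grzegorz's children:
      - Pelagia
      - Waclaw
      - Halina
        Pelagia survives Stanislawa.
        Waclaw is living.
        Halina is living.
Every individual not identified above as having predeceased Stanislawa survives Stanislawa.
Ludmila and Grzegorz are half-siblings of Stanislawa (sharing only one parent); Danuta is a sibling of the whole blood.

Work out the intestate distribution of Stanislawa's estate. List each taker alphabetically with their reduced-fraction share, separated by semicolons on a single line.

No spouse, descendants, or parent survives, so the estate passes to Stanislawa's siblings per stirpes.
Half-blood siblings count for one-half the weight of whole-blood siblings at the initial division.
Dividing 1 in proportion to weights (total weight 2): Ludmila (weight 1/2) → 1/4; Grzegorz (weight 1/2) → 1/4; Danuta (weight 1) → 1/2.
Ludmila is living and takes 1/4.
Grzegorz predeceased; the 1/4 allotted to Grzegorz's branch passes to Grzegorz's issue by representation.
The 1/4 is divided into 3 equal shares of 1/12 among Pelagia, Waclaw, Halina.
Pelagia is living and takes 1/12.
Waclaw is living and takes 1/12.
Halina is living and takes 1/12.
Danuta is living and takes 1/2.

Danuta 1/2; Halina 1/12; Ludmila 1/4; Pelagia 1/12; Waclaw 1/12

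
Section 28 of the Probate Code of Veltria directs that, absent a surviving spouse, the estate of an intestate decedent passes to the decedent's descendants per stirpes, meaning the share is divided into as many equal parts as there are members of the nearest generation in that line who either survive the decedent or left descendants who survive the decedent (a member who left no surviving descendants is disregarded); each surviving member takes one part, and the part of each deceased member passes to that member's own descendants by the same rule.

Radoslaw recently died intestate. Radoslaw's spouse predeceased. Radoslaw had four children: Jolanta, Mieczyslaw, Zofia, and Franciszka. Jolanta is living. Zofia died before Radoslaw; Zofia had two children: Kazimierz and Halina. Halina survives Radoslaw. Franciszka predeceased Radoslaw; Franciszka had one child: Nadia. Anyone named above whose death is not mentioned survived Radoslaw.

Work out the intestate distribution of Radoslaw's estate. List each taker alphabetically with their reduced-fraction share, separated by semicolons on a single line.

Halina 1/8; Jolanta 1/4; Kazimierz 1/8; Mieczyslaw 1/4; Nadia 1/4

There is no surviving spouse, so the entire estate passes to Radoslaw's descendants per stirpes.
The estate is divided into 4 equal shares of 1/4 among Jolanta, Mieczyslaw, Zofia, Franciszka.
Jolanta is living and takes 1/4.
Mieczyslaw is living and takes 1/4.
Zofia predeceased; the 1/4 allotted to Zofia's branch passes to Zofia's issue by representation.
The 1/4 is divided into 2 equal shares of 1/8 among Kazimierz, Halina.
Kazimierz is living and takes 1/8.
Halina is living and takes 1/8.
Franciszka predeceased; the 1/4 allotted to Franciszka's branch passes to Franciszka's issue by representation.
Nadia is the sole taker at this level and receives the full 1/4.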